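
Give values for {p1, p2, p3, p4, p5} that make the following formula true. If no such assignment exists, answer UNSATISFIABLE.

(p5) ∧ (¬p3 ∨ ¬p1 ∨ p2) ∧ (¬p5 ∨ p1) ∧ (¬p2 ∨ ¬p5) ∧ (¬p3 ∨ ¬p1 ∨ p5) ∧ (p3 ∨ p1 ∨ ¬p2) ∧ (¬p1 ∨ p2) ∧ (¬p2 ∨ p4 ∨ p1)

Unit clause (p5) forces p5 = True.
Unit clause (p1) forces p1 = True.
Unit clause (¬p2) forces p2 = False.
Now (p2) is unsatisfied and unit — conflict.

UNSATISFIABLE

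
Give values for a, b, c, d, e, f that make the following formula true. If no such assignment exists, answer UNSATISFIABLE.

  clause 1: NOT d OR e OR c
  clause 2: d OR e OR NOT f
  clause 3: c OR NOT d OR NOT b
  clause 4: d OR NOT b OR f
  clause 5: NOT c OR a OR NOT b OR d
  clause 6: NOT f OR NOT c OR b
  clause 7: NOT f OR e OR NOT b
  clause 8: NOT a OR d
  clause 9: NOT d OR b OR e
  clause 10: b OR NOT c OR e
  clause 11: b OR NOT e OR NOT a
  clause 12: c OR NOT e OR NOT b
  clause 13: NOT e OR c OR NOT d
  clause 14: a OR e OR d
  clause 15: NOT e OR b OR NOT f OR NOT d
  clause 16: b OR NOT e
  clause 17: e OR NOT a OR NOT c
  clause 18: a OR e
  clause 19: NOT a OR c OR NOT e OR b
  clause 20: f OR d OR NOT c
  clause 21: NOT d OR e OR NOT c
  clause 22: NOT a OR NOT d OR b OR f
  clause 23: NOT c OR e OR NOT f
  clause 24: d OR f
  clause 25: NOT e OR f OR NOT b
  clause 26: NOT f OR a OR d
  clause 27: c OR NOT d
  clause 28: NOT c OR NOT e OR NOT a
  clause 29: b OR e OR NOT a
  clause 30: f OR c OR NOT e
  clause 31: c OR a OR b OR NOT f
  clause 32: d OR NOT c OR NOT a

Suppose a = false.
Unit clause (e) forces e = true.
Unit clause (b) forces b = true.
Unit clause (c) forces c = true.
Unit clause (d) forces d = true.
Unit clause (f) forces f = true.
All clauses are satisfied.

a ↦ false, b ↦ true, c ↦ true, d ↦ true, e ↦ true, f ↦ true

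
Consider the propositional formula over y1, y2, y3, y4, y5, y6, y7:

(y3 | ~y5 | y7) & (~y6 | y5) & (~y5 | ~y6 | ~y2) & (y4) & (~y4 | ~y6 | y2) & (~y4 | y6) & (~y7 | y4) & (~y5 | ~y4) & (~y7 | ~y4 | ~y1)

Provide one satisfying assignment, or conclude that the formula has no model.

UNSATISFIABLE

From the singleton clause (y4), y4 = 1.
From the singleton clause (y6), y6 = 1.
From the singleton clause (y5), y5 = 1.
Now (~y5) is unsatisfied and unit — conflict.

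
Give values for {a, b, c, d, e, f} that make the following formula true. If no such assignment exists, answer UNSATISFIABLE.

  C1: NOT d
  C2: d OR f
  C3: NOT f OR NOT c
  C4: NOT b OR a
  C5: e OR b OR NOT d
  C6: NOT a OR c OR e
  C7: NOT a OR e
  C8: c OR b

a ↦ true; b ↦ true; c ↦ false; d ↦ false; e ↦ true; f ↦ true

Unit clause (NOT d) forces d = false.
Unit clause (f) forces f = true.
Unit clause (NOT c) forces c = false.
Unit clause (b) forces b = true.
Unit clause (a) forces a = true.
Unit clause (e) forces e = true.
All clauses are satisfied.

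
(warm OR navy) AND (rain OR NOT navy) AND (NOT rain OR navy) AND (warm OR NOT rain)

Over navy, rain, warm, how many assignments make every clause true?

There are 2^3 = 8 truth assignments over (navy, rain, warm).
Check each against the 4 clauses (columns in the order navy, rain, warm):
  F F F  ✗ fails (warm OR navy)
  F F T  ✓ satisfies all
  F T F  ✗ fails (warm OR navy)
  F T T  ✗ fails (NOT rain OR navy)
  T F F  ✗ fails (rain OR NOT navy)
  T F T  ✗ fails (rain OR NOT navy)
  T T F  ✗ fails (warm OR NOT rain)
  T T T  ✓ satisfies all
2 of the 8 rows are models.

2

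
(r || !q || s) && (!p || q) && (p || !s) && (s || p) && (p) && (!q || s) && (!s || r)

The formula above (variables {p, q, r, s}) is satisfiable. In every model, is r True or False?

Suppose r = false.
From the singleton clause (p), p = true.
From the singleton clause (q), q = true.
From the singleton clause (s), s = true.
That conflicts with the unit clause (!s).
So every satisfying assignment has r = True.

True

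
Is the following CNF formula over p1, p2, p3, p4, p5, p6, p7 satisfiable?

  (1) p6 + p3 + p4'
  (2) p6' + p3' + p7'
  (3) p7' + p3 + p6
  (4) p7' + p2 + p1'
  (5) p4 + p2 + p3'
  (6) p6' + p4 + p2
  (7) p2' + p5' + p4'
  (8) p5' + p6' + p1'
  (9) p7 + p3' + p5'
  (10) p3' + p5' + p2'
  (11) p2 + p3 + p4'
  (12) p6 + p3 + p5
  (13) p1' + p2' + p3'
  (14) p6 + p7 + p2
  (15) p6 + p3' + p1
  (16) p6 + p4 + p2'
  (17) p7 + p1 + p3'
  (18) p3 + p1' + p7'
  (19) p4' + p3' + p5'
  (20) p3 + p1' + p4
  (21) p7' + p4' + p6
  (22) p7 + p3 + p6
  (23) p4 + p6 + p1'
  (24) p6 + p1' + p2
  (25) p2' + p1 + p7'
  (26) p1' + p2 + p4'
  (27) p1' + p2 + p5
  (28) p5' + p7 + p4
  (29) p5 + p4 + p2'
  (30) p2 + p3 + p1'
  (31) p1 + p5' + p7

Yes, satisfiable

Case p6 = 1:
Case p3 = 0:
Case p4 = 1:
From the singleton clause (p2), p2 = 1.
From the singleton clause (p5'), p5 = 0.
Case p1 = 0:
From the singleton clause (p7'), p7 = 0.
All clauses are satisfied.
A satisfying assignment: p1 ↦ 0; p2 ↦ 1; p3 ↦ 0; p4 ↦ 1; p5 ↦ 0; p6 ↦ 1; p7 ↦ 0.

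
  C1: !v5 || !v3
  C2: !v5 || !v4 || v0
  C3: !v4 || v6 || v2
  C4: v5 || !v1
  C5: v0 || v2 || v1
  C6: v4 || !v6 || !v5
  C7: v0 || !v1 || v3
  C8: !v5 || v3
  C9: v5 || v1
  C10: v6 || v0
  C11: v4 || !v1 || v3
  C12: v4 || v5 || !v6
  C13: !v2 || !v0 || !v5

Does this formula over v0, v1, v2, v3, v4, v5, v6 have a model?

No, unsatisfiable

Try v5 = false.
The clause (!v1) is unit, so v1 = false.
That conflicts with the unit clause (v1).
That branch fails; take v5 = true instead.
The clause (!v3) is unit, so v3 = false.
That conflicts with the unit clause (v3).
Neither v5 = true nor v5 = false works.
No assignment satisfies every clause.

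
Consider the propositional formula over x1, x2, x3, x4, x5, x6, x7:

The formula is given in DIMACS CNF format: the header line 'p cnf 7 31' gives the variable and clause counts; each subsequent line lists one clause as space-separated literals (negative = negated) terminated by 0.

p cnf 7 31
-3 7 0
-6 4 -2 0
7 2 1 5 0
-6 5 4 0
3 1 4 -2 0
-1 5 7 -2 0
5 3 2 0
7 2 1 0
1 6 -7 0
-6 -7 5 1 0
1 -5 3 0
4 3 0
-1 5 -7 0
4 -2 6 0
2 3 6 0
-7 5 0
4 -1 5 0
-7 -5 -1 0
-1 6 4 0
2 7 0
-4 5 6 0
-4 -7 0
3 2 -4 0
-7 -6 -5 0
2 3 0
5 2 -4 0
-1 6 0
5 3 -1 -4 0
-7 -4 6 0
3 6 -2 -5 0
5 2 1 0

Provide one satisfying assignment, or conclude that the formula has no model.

x1=False; x2=True; x3=False; x4=True; x5=False; x6=True; x7=False

Branch on x3: set x3 = False.
(x4) alone gives x4 = True.
(¬x7) alone gives x7 = False.
(x2) alone gives x2 = True.
Branch on x1: set x1 = False.
(¬x5) alone gives x5 = False.
(x6) alone gives x6 = True.
Every clause now holds.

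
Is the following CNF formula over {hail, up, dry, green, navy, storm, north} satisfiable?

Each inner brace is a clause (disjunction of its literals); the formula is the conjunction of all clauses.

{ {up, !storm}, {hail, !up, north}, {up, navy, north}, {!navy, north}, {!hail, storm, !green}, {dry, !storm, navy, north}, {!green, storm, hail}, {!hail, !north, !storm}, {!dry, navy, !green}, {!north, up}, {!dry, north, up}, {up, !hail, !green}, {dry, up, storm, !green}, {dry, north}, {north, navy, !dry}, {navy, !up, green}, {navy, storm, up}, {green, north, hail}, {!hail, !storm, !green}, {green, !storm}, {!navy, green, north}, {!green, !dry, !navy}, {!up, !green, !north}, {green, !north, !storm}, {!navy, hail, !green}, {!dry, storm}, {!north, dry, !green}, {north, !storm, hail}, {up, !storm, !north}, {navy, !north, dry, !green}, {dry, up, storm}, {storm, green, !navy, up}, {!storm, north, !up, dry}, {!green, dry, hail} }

Case up = true:
Case hail = true:
Case navy = true:
Unit clause (north) forces north = true.
Unit clause (!storm) forces storm = false.
Unit clause (!green) forces green = false.
Unit clause (!dry) forces dry = false.
All clauses are satisfied.
A satisfying assignment: hail=true,  up=true,  dry=false,  green=false,  navy=true,  storm=false,  north=true.

Yes, satisfiable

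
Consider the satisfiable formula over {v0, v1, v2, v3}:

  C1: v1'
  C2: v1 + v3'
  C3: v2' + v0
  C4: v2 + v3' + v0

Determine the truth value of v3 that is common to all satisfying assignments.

Suppose v3 = 1.
(v1') alone gives v1 = 0.
That conflicts with the unit clause (v1).
So every satisfying assignment has v3 = False.

False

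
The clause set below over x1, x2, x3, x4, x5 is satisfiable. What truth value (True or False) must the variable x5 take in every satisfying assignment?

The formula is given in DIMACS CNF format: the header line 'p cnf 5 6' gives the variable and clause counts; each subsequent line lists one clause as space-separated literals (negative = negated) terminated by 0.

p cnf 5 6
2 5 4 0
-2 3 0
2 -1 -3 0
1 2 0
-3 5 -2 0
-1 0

True

Suppose x5 = False.
(¬x1) alone gives x1 = False.
(x2) alone gives x2 = True.
(x3) alone gives x3 = True.
Now (¬x3) is unsatisfied and unit — conflict.
So every satisfying assignment has x5 = True.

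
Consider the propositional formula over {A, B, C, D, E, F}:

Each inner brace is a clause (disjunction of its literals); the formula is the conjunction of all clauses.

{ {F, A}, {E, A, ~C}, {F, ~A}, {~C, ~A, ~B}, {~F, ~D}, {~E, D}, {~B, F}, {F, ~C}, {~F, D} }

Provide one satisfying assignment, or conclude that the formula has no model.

Try F = 1.
The clause (~D) is unit, so D = 0.
That conflicts with the unit clause (D).
So F must be the other value — set F = 0.
The clause (A) is unit, so A = 1.
That conflicts with the unit clause (~A).
Neither F = 1 nor F = 0 works.

UNSATISFIABLE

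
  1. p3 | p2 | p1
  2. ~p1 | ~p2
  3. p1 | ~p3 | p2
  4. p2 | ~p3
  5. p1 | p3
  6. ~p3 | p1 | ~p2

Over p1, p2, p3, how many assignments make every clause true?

There are 2^3 = 8 truth assignments over (p1, p2, p3).
Split on p1. With p1 = 1, the clauses containing p1 are satisfied and ~p1 drops from the rest; 1 of the 2^2 = 4 assignments to the other variables satisfy what remains.
With p1 = 0, by the same count on the reduced clause set, 0 assignments work.
(One model: p1=T, p2=F, p3=F.)
Total: 1 + 0 = 1.

1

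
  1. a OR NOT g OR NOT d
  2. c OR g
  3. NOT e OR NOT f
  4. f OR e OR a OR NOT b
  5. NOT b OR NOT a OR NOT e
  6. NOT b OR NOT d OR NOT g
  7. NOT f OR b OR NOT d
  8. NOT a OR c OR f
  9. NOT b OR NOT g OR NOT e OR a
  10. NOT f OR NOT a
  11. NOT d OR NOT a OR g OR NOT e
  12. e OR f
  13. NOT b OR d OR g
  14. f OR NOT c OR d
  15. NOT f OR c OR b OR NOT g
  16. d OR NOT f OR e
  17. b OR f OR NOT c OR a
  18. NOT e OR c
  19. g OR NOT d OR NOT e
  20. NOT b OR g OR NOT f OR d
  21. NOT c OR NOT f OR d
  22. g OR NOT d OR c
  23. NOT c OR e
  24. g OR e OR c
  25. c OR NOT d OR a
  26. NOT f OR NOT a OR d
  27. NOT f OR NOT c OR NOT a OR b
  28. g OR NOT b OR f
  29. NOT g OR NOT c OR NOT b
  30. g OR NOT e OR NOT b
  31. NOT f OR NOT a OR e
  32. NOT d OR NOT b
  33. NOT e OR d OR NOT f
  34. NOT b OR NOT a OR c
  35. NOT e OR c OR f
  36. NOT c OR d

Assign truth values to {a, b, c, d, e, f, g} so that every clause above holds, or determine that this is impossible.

a: true, b: false, c: true, d: true, e: true, f: false, g: true

Branch on c: set c = true.
From the singleton clause (e), e = true.
From the singleton clause (NOT f), f = false.
From the singleton clause (d), d = true.
From the singleton clause (g), g = true.
From the singleton clause (a), a = true.
From the singleton clause (NOT b), b = false.
All clauses are satisfied.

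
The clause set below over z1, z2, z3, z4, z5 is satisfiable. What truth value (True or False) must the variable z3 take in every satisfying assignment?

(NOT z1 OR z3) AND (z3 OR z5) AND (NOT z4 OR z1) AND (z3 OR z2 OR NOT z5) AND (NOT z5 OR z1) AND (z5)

True

Suppose z3 = false.
From the singleton clause (NOT z1), z1 = false.
From the singleton clause (z5), z5 = true.
But (NOT z5) is also a unit clause — contradiction.
So every satisfying assignment has z3 = True.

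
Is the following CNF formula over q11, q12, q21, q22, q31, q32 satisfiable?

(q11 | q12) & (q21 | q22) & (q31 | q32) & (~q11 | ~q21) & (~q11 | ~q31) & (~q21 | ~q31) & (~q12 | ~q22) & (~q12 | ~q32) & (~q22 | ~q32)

Case q11 = 1:
(~q21) alone gives q21 = 0.
(q22) alone gives q22 = 1.
(~q31) alone gives q31 = 0.
(q32) alone gives q32 = 1.
But (~q32) is also a unit clause — contradiction.
That branch fails; take q11 = 0 instead.
(q12) alone gives q12 = 1.
(~q22) alone gives q22 = 0.
(q21) alone gives q21 = 1.
(~q31) alone gives q31 = 0.
(q32) alone gives q32 = 1.
But (~q32) is also a unit clause — contradiction.
Both values of q11 lead to a conflict.
No assignment satisfies every clause.

No, unsatisfiable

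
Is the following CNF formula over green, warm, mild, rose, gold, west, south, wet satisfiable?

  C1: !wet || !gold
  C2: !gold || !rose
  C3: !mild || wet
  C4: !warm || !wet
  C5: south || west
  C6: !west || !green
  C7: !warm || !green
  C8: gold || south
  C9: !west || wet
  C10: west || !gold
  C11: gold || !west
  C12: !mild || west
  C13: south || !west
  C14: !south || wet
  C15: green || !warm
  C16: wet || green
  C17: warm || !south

Suppose wet = false.
The clause (!mild) is unit, so mild = false.
The clause (!west) is unit, so west = false.
The clause (south) is unit, so south = true.
But (!south) is also a unit clause — contradiction.
Undo wet and try wet = true.
The clause (!gold) is unit, so gold = false.
The clause (!warm) is unit, so warm = false.
The clause (south) is unit, so south = true.
But (!south) is also a unit clause — contradiction.
Either choice for wet ends in contradiction.
No assignment satisfies every clause.

No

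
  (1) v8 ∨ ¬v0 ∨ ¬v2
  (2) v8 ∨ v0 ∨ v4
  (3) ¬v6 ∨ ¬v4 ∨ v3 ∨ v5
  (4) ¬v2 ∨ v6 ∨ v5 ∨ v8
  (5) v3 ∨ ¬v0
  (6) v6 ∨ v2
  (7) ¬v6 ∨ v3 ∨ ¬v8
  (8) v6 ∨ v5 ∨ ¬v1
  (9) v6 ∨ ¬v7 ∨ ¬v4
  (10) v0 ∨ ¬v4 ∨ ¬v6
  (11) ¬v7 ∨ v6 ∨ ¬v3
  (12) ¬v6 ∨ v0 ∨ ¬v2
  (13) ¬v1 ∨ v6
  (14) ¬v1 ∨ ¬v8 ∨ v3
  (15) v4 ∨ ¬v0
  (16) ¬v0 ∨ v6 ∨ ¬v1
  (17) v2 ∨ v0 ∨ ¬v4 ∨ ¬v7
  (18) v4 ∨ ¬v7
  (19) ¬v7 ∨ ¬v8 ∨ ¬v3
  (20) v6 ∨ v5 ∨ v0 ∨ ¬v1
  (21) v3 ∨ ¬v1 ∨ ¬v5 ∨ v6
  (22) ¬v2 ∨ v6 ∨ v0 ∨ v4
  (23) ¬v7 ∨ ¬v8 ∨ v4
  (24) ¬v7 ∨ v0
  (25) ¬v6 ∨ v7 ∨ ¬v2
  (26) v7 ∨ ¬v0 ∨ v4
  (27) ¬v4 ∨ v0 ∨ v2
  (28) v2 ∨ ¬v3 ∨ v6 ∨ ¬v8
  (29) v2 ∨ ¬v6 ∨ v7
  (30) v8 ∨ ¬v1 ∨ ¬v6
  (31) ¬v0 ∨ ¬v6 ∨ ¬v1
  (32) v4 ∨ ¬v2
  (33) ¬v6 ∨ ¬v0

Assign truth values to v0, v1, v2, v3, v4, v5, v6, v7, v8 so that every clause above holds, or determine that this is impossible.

Try v3 = False.
(¬v0) alone gives v0 = False.
(¬v7) alone gives v7 = False.
Try v8 = True.
(¬v6) alone gives v6 = False.
(v2) alone gives v2 = True.
(¬v1) alone gives v1 = False.
(v4) alone gives v4 = True.
No clause remains; v5 is free.

v0: False, v1: False, v2: True, v3: False, v4: True, v5: True, v6: False, v7: False, v8: True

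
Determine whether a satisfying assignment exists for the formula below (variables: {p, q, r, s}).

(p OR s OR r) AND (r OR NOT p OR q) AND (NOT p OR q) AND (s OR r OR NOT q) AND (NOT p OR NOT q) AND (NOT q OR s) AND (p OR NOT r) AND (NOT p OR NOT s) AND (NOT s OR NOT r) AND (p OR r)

Suppose p = false.
From the singleton clause (NOT r), r = false.
That conflicts with the unit clause (r).
That branch fails; take p = true instead.
From the singleton clause (q), q = true.
That conflicts with the unit clause (NOT q).
Both values of p lead to a conflict.
No assignment satisfies every clause.

No, unsatisfiable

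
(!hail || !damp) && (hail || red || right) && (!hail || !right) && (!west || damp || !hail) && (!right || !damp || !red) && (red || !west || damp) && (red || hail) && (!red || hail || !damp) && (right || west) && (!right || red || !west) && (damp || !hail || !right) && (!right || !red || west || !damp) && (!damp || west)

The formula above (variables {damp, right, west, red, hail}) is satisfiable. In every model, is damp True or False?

False

Suppose damp = true.
The clause (!hail) is unit, so hail = false.
The clause (red) is unit, so red = true.
Now (!red) is unsatisfied and unit — conflict.
So every satisfying assignment has damp = False.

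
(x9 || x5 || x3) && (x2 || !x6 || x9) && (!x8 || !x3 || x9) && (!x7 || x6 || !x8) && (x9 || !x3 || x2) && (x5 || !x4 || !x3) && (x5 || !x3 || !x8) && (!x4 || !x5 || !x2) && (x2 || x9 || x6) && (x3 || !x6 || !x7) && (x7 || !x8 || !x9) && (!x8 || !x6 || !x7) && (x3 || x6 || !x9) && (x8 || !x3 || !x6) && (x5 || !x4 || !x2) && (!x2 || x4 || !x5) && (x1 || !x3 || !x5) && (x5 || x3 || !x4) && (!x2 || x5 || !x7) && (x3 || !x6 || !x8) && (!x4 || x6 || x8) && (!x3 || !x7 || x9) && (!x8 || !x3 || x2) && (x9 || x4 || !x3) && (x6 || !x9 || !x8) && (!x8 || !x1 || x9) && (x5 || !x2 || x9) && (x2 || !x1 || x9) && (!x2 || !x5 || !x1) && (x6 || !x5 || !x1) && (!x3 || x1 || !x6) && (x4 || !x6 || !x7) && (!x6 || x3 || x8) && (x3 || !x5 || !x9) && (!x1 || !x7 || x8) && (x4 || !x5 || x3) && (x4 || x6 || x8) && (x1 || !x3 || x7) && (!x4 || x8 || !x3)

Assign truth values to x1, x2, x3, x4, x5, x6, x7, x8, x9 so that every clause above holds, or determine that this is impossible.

Branch on x9: set x9 = true.
Branch on x7: set x7 = true.
Branch on x6: set x6 = true.
The clause (x3) is unit, so x3 = true.
The clause (!x8) is unit, so x8 = false.
But (x8) is also a unit clause — contradiction.
Undo x6 and try x6 = false.
The clause (!x8) is unit, so x8 = false.
The clause (x3) is unit, so x3 = true.
The clause (!x4) is unit, so x4 = false.
But (x4) is also a unit clause — contradiction.
Neither x6 = true nor x6 = false works.
Undo x7 and try x7 = false.
The clause (!x8) is unit, so x8 = false.
Branch on x3: set x3 = true.
The clause (!x6) is unit, so x6 = false.
The clause (!x4) is unit, so x4 = false.
But (x4) is also a unit clause — contradiction.
Undo x3 and try x3 = false.
The clause (x6) is unit, so x6 = true.
But (!x6) is also a unit clause — contradiction.
Neither x3 = true nor x3 = false works.
Neither x7 = true nor x7 = false works.
Undo x9 and try x9 = false.
Branch on x5: set x5 = true.
Branch on x2: set x2 = true.
The clause (!x4) is unit, so x4 = false.
But (x4) is also a unit clause — contradiction.
Undo x2 and try x2 = false.
The clause (!x6) is unit, so x6 = false.
But (x6) is also a unit clause — contradiction.
Neither x2 = true nor x2 = false works.
Undo x5 and try x5 = false.
The clause (x3) is unit, so x3 = true.
The clause (!x8) is unit, so x8 = false.
The clause (x2) is unit, so x2 = true.
But (!x2) is also a unit clause — contradiction.
Neither x5 = true nor x5 = false works.
Neither x9 = true nor x9 = false works.

UNSATISFIABLE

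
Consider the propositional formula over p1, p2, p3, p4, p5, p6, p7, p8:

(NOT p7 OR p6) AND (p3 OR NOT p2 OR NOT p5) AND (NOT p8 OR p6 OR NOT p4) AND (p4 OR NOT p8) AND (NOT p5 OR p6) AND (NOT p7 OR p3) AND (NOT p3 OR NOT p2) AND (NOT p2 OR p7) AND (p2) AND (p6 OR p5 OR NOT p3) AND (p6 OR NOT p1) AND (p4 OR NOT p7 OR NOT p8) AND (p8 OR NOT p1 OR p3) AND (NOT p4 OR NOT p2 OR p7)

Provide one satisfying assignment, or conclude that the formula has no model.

UNSATISFIABLE

Unit clause (p2) forces p2 = true.
Unit clause (NOT p3) forces p3 = false.
Unit clause (NOT p5) forces p5 = false.
Unit clause (NOT p7) forces p7 = false.
Now (p7) is unsatisfied and unit — conflict.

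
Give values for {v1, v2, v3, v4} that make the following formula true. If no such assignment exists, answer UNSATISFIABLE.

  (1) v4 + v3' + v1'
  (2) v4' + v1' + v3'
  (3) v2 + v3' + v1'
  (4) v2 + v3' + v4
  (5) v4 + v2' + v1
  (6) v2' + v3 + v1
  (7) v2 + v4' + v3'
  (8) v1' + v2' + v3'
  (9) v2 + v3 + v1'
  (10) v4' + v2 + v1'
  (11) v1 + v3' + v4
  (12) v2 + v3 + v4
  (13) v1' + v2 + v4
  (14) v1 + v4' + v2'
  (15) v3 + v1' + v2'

Case v4 = 1:
Case v1 = 0:
Unit clause (v2') forces v2 = 0.
Unit clause (v3') forces v3 = 0.
All clauses are satisfied.

v1 ↦ 0; v2 ↦ 0; v3 ↦ 0; v4 ↦ 1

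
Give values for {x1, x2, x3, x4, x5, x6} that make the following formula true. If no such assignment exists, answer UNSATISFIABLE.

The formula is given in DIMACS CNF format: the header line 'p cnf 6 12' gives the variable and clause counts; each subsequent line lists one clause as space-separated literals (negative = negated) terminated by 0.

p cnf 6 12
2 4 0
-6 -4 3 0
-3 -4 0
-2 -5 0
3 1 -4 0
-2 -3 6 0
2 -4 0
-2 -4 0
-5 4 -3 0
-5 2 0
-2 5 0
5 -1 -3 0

UNSATISFIABLE

Try x2 = True.
From the singleton clause (¬x5), x5 = False.
That conflicts with the unit clause (x5).
Undo x2 and try x2 = False.
From the singleton clause (x4), x4 = True.
That conflicts with the unit clause (¬x4).
Neither x2 = True nor x2 = False works.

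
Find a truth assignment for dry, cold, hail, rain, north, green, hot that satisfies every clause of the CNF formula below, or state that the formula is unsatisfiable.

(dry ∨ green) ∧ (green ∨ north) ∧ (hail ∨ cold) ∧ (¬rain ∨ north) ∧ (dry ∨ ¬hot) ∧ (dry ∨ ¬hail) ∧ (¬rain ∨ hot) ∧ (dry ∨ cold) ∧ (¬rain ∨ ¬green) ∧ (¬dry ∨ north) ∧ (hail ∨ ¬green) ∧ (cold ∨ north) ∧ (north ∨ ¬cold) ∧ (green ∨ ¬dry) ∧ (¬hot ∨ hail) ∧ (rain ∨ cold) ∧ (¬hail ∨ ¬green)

UNSATISFIABLE

Branch on dry: set dry = True.
The clause (north) is unit, so north = True.
The clause (green) is unit, so green = True.
The clause (¬rain) is unit, so rain = False.
The clause (hail) is unit, so hail = True.
Now (¬hail) is unsatisfied and unit — conflict.
That branch fails; take dry = False instead.
The clause (green) is unit, so green = True.
The clause (¬hot) is unit, so hot = False.
The clause (¬hail) is unit, so hail = False.
Now (hail) is unsatisfied and unit — conflict.
Neither dry = True nor dry = False works.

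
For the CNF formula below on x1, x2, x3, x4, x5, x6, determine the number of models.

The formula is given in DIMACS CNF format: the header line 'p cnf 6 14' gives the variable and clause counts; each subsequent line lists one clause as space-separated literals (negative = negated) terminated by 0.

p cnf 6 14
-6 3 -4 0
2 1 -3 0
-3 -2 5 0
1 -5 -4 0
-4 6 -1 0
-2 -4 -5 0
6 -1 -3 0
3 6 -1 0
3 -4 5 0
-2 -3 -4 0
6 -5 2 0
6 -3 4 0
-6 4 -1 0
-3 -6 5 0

There are 2^6 = 64 truth assignments over (x1, x2, x3, x4, x5, x6).
Split on x4. With x4 = True, the clauses containing x4 are satisfied and ¬x4 drops from the rest; 1 of the 2^5 = 32 assignments to the other variables satisfy what remains.
With x4 = False, by the same count on the reduced clause set, 8 assignments work.
Total: 1 + 8 = 9.

9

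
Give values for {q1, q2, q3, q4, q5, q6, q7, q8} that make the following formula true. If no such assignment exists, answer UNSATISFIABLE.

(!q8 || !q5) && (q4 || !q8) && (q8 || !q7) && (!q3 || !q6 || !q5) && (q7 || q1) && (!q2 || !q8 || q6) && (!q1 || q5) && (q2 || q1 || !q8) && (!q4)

q1=true,  q2=true,  q3=false,  q4=false,  q5=true,  q6=false,  q7=false,  q8=false

The clause (!q4) is unit, so q4 = false.
The clause (!q8) is unit, so q8 = false.
The clause (!q7) is unit, so q7 = false.
The clause (q1) is unit, so q1 = true.
The clause (q5) is unit, so q5 = true.
Case q3 = false:
Every clause is now satisfied; q2, q6 are unconstrained.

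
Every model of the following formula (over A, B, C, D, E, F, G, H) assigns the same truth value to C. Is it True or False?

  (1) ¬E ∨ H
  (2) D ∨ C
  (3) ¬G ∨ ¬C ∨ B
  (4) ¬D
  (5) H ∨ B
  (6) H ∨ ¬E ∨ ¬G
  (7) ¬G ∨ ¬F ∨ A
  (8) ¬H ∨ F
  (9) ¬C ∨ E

True

Suppose C = False.
From the singleton clause (D), D = True.
But (¬D) is also a unit clause — contradiction.
So every satisfying assignment has C = True.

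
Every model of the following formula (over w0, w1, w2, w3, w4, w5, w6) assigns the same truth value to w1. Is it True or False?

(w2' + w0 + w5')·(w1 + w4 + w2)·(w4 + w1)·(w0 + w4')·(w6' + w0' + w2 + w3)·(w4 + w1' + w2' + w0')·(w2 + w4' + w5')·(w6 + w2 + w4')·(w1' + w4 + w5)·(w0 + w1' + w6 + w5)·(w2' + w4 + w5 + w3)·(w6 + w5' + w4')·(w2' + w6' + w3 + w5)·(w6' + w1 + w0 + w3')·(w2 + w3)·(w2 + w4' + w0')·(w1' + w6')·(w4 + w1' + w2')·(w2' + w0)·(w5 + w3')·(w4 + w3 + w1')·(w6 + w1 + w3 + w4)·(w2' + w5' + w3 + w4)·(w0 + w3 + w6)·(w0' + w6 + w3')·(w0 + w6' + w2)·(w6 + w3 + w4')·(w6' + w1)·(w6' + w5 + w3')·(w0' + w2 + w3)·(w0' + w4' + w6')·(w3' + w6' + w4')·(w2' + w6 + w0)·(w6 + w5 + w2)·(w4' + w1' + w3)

Suppose w1 = 0.
From the singleton clause (w4), w4 = 1.
From the singleton clause (w0), w0 = 1.
From the singleton clause (w2), w2 = 1.
From the singleton clause (w6'), w6 = 0.
From the singleton clause (w5'), w5 = 0.
From the singleton clause (w3'), w3 = 0.
Now (w3) is unsatisfied and unit — conflict.
So every satisfying assignment has w1 = True.

True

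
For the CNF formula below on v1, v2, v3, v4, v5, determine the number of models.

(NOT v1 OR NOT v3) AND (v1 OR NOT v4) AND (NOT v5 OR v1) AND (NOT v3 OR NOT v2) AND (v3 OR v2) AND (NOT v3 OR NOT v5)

6

There are 2^5 = 32 truth assignments over (v1, v2, v3, v4, v5).
Split on v4. With v4 = true, the clauses containing v4 are satisfied and NOT v4 drops from the rest; 2 of the 2^4 = 16 assignments to the other variables satisfy what remains.
With v4 = false, by the same count on the reduced clause set, 4 assignments work.
(One model: v1=F, v2=F, v3=T, v4=F, v5=F.)
Total: 2 + 4 = 6.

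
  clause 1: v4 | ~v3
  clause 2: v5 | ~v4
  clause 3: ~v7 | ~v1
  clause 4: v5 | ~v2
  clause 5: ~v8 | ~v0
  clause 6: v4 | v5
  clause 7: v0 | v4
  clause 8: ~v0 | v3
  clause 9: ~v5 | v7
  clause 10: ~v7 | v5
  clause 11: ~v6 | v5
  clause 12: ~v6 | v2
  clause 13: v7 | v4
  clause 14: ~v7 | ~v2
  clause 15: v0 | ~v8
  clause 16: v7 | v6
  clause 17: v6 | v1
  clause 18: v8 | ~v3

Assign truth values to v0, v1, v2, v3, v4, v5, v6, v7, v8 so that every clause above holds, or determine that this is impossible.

Branch on v4: set v4 = 1.
(v5) alone gives v5 = 1.
(v7) alone gives v7 = 1.
(~v1) alone gives v1 = 0.
(~v2) alone gives v2 = 0.
(~v6) alone gives v6 = 0.
Now (v6) is unsatisfied and unit — conflict.
So v4 must be the other value — set v4 = 0.
(~v3) alone gives v3 = 0.
(v5) alone gives v5 = 1.
(v0) alone gives v0 = 1.
Now (~v0) is unsatisfied and unit — conflict.
Either choice for v4 ends in contradiction.

UNSATISFIABLE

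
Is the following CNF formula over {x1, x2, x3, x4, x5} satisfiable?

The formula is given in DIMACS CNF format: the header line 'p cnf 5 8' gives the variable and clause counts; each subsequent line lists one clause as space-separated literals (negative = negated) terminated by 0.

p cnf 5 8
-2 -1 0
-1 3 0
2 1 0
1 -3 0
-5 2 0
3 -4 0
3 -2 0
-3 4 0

Satisfiable

Suppose x2 = False.
Unit clause (x1) forces x1 = True.
Unit clause (x3) forces x3 = True.
Unit clause (¬x5) forces x5 = False.
Unit clause (x4) forces x4 = True.
Every clause now holds.
A satisfying assignment: x1: True, x2: False, x3: True, x4: True, x5: False.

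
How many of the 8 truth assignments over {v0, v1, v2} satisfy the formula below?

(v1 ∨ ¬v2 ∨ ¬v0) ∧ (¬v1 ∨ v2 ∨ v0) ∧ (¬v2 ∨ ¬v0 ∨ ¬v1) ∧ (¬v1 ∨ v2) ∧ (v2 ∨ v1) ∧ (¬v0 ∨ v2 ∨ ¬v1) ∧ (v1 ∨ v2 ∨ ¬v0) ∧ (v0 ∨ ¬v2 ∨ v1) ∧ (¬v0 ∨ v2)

1

There are 2^3 = 8 truth assignments over (v0, v1, v2).
Check each against the 9 clauses (columns in the order v0, v1, v2):
  F F F  ✗ fails (v2 ∨ v1)
  F F T  ✗ fails (v0 ∨ ¬v2 ∨ v1)
  F T F  ✗ fails (¬v1 ∨ v2 ∨ v0)
  F T T  ✓ satisfies all
  T F F  ✗ fails (v2 ∨ v1)
  T F T  ✗ fails (v1 ∨ ¬v2 ∨ ¬v0)
  T T F  ✗ fails (¬v1 ∨ v2)
  T T T  ✗ fails (¬v2 ∨ ¬v0 ∨ ¬v1)
1 of the 8 rows is a model.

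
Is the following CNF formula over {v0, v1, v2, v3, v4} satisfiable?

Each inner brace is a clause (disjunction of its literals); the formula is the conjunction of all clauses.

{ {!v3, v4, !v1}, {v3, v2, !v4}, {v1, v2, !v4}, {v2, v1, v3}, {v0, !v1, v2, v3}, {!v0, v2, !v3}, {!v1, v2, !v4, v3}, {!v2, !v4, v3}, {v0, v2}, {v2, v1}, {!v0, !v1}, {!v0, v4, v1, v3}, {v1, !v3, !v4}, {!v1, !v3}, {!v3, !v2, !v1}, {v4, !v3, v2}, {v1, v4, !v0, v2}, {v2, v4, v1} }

Branch on v0: set v0 = true.
From the singleton clause (!v1), v1 = false.
From the singleton clause (v2), v2 = true.
Branch on v4: set v4 = false.
From the singleton clause (v3), v3 = true.
Every clause now holds.
A satisfying assignment: v0 ↦ true, v1 ↦ false, v2 ↦ true, v3 ↦ true, v4 ↦ false.

Satisfiable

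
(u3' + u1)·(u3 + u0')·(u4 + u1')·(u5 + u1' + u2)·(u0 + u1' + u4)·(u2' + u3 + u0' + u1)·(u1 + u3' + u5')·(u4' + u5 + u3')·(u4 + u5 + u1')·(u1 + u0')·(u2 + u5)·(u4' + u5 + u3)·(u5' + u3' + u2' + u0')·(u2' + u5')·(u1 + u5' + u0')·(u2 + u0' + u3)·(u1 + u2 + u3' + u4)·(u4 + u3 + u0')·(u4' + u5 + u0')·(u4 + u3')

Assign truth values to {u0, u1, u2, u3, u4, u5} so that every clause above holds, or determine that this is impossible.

Case u3 = 1:
The clause (u1) is unit, so u1 = 1.
The clause (u4) is unit, so u4 = 1.
The clause (u5) is unit, so u5 = 1.
The clause (u2') is unit, so u2 = 0.
Every clause is now satisfied; u0 is unconstrained.

u0 ↦ 1, u1 ↦ 1, u2 ↦ 0, u3 ↦ 1, u4 ↦ 1, u5 ↦ 1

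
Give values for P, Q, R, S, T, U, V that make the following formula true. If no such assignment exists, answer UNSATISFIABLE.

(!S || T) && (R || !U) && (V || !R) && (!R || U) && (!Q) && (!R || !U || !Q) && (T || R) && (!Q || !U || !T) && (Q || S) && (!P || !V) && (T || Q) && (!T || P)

(!Q) alone gives Q = false.
(S) alone gives S = true.
(T) alone gives T = true.
(P) alone gives P = true.
(!V) alone gives V = false.
(!R) alone gives R = false.
(!U) alone gives U = false.
This assignment satisfies each clause.

P: true,  Q: false,  R: false,  S: true,  T: true,  U: false,  V: false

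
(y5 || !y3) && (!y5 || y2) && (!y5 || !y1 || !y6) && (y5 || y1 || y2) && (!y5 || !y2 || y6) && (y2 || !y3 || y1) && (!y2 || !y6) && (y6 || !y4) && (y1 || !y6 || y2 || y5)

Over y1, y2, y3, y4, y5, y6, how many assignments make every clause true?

There are 2^6 = 64 truth assignments over (y1, y2, y3, y4, y5, y6).
Split on y3. With y3 = true, the clauses containing y3 are satisfied and !y3 drops from the rest; 0 of the 2^5 = 32 assignments to the other variables satisfy what remains.
With y3 = false, by the same count on the reduced clause set, 5 assignments work.
Total: 0 + 5 = 5.

5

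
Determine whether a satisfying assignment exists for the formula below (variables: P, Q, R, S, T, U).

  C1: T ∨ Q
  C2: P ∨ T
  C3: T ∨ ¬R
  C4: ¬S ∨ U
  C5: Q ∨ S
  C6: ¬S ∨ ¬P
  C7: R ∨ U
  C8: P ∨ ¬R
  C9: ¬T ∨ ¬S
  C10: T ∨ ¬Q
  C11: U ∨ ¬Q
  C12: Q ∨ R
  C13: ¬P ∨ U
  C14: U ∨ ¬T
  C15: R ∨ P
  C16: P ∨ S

Yes

Suppose T = True.
The clause (¬S) is unit, so S = False.
The clause (Q) is unit, so Q = True.
The clause (U) is unit, so U = True.
The clause (P) is unit, so P = True.
Every clause is now satisfied; R is unconstrained.
A satisfying assignment: P=True; Q=True; R=True; S=False; T=True; U=True.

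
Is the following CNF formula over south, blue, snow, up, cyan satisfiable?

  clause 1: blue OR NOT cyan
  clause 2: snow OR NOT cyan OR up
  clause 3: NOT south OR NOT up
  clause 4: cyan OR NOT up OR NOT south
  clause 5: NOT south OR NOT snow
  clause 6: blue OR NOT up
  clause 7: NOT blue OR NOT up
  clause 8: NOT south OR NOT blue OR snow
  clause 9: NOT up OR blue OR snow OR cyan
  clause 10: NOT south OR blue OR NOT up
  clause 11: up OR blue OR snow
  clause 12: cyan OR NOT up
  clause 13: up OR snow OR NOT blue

Yes

Case blue = false:
From the singleton clause (NOT cyan), cyan = false.
From the singleton clause (NOT up), up = false.
From the singleton clause (snow), snow = true.
From the singleton clause (NOT south), south = false.
Every clause now holds.
A satisfying assignment: south ↦ false, blue ↦ false, snow ↦ true, up ↦ false, cyan ↦ false.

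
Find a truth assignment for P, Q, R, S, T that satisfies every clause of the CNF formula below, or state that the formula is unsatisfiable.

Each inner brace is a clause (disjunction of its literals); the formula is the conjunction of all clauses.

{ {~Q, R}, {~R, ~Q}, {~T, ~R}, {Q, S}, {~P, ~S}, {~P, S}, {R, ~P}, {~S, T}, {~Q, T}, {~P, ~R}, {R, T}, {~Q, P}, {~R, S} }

P=0,  Q=0,  R=0,  S=1,  T=1

Branch on Q: set Q = 0.
The clause (S) is unit, so S = 1.
The clause (~P) is unit, so P = 0.
The clause (T) is unit, so T = 1.
The clause (~R) is unit, so R = 0.
All clauses are satisfied.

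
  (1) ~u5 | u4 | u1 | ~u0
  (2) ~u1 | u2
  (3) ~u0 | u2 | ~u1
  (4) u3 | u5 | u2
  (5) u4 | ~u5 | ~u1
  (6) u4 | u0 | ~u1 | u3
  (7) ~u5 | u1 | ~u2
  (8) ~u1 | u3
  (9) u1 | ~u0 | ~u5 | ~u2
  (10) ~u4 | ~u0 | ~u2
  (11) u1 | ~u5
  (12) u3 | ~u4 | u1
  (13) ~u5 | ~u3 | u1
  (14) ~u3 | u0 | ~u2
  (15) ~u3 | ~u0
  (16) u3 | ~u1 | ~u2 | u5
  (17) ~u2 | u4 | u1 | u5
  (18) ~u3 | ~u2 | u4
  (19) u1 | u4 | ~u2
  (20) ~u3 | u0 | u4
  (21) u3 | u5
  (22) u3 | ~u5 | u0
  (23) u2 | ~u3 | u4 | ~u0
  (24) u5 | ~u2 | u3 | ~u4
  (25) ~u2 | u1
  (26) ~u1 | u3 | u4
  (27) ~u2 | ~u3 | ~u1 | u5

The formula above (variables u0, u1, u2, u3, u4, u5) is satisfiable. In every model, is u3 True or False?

True

Suppose u3 = 0.
From the singleton clause (~u1), u1 = 0.
From the singleton clause (~u5), u5 = 0.
But (u5) is also a unit clause — contradiction.
So every satisfying assignment has u3 = True.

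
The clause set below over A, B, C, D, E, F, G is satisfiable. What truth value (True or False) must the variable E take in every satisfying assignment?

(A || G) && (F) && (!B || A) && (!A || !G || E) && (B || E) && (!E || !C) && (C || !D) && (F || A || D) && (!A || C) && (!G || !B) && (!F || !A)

True

Suppose E = false.
(F) alone gives F = true.
(B) alone gives B = true.
(A) alone gives A = true.
But (!A) is also a unit clause — contradiction.
So every satisfying assignment has E = True.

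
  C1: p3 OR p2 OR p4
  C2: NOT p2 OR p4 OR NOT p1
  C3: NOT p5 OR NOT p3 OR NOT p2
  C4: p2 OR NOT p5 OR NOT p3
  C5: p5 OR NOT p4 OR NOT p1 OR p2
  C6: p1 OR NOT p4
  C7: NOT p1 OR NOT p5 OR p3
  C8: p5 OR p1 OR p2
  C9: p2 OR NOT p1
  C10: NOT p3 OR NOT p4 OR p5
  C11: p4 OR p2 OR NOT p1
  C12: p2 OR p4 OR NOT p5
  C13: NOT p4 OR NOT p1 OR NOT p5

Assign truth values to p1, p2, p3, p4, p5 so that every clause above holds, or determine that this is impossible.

p1: true, p2: true, p3: false, p4: true, p5: false

Branch on p1: set p1 = true.
From the singleton clause (p2), p2 = true.
From the singleton clause (p4), p4 = true.
From the singleton clause (NOT p5), p5 = false.
From the singleton clause (NOT p3), p3 = false.
All clauses are satisfied.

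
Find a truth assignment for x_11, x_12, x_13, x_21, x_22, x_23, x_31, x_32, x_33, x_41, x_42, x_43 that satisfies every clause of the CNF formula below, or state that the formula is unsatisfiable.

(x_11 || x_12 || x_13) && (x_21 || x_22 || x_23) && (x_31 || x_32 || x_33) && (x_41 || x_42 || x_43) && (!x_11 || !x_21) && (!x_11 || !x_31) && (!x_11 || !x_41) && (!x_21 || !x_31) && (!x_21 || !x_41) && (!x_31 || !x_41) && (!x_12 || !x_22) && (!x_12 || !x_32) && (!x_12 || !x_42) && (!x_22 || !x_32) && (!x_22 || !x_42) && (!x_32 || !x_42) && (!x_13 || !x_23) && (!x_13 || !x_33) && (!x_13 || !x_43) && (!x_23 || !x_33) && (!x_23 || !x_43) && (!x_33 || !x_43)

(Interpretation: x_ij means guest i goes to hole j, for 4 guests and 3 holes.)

UNSATISFIABLE

Branch on x_11: set x_11 = false.
Branch on x_12: set x_12 = true.
(!x_22) alone gives x_22 = false.
(!x_32) alone gives x_32 = false.
(!x_42) alone gives x_42 = false.
Branch on x_21: set x_21 = true.
(!x_31) alone gives x_31 = false.
(x_33) alone gives x_33 = true.
(!x_41) alone gives x_41 = false.
(x_43) alone gives x_43 = true.
But (!x_43) is also a unit clause — contradiction.
That branch fails; take x_21 = false instead.
(x_23) alone gives x_23 = true.
(!x_13) alone gives x_13 = false.
(!x_33) alone gives x_33 = false.
(x_31) alone gives x_31 = true.
(!x_41) alone gives x_41 = false.
(x_43) alone gives x_43 = true.
But (!x_43) is also a unit clause — contradiction.
Neither x_21 = true nor x_21 = false works.
That branch fails; take x_12 = false instead.
(x_13) alone gives x_13 = true.
(!x_23) alone gives x_23 = false.
(!x_33) alone gives x_33 = false.
(!x_43) alone gives x_43 = false.
Branch on x_21: set x_21 = true.
(!x_31) alone gives x_31 = false.
(x_32) alone gives x_32 = true.
(!x_41) alone gives x_41 = false.
(x_42) alone gives x_42 = true.
But (!x_42) is also a unit clause — contradiction.
That branch fails; take x_21 = false instead.
(x_22) alone gives x_22 = true.
(!x_32) alone gives x_32 = false.
(x_31) alone gives x_31 = true.
(!x_41) alone gives x_41 = false.
(x_42) alone gives x_42 = true.
But (!x_42) is also a unit clause — contradiction.
Neither x_21 = true nor x_21 = false works.
Neither x_12 = true nor x_12 = false works.
That branch fails; take x_11 = true instead.
(!x_21) alone gives x_21 = false.
(!x_31) alone gives x_31 = false.
(!x_41) alone gives x_41 = false.
Branch on x_22: set x_22 = true.
(!x_12) alone gives x_12 = false.
(!x_32) alone gives x_32 = false.
(x_33) alone gives x_33 = true.
(!x_42) alone gives x_42 = false.
(x_43) alone gives x_43 = true.
But (!x_43) is also a unit clause — contradiction.
That branch fails; take x_22 = false instead.
(x_23) alone gives x_23 = true.
(!x_13) alone gives x_13 = false.
(!x_33) alone gives x_33 = false.
(x_32) alone gives x_32 = true.
(!x_12) alone gives x_12 = false.
(!x_42) alone gives x_42 = false.
(x_43) alone gives x_43 = true.
But (!x_43) is also a unit clause — contradiction.
Neither x_22 = true nor x_22 = false works.
Neither x_11 = true nor x_11 = false works.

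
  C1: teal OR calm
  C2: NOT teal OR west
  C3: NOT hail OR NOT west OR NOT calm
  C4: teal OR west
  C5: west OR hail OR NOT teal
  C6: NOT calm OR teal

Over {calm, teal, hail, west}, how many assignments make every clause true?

3

There are 2^4 = 16 truth assignments over (calm, teal, hail, west).
Check each against the 6 clauses (columns in the order calm, teal, hail, west):
  F F F F  ✗ fails (teal OR calm)
  F F F T  ✗ fails (teal OR calm)
  F F T F  ✗ fails (teal OR calm)
  F F T T  ✗ fails (teal OR calm)
  F T F F  ✗ fails (NOT teal OR west)
  F T F T  ✓ satisfies all
  F T T F  ✗ fails (NOT teal OR west)
  F T T T  ✓ satisfies all
  T F F F  ✗ fails (teal OR west)
  T F F T  ✗ fails (NOT calm OR teal)
  T F T F  ✗ fails (teal OR west)
  T F T T  ✗ fails (NOT hail OR NOT west OR NOT calm)
  T T F F  ✗ fails (NOT teal OR west)
  T T F T  ✓ satisfies all
  T T T F  ✗ fails (NOT teal OR west)
  T T T T  ✗ fails (NOT hail OR NOT west OR NOT calm)
3 of the 16 rows are models.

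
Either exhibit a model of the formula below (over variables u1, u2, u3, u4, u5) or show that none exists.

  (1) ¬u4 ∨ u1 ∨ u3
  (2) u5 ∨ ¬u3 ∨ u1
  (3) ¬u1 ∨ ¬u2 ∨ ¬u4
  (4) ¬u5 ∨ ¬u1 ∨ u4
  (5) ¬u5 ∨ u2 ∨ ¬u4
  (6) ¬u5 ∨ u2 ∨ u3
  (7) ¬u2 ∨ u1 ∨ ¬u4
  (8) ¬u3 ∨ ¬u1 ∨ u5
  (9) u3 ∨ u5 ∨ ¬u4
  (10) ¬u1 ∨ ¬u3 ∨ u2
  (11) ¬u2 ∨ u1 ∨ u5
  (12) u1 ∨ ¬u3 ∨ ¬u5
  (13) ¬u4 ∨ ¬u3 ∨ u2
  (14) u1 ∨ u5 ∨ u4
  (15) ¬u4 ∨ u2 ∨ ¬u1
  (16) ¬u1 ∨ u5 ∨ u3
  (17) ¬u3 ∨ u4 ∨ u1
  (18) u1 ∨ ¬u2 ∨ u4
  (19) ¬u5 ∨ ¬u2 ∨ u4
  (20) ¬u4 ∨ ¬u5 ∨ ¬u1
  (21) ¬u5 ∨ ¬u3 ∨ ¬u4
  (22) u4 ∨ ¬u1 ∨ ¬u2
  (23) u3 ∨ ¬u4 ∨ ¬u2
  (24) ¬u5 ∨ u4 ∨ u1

Branch on u4: set u4 = False.
Branch on u5: set u5 = False.
The clause (u1) is unit, so u1 = True.
The clause (¬u3) is unit, so u3 = False.
But (u3) is also a unit clause — contradiction.
Undo u5 and try u5 = True.
The clause (¬u1) is unit, so u1 = False.
But (u1) is also a unit clause — contradiction.
Both values of u5 lead to a conflict.
Undo u4 and try u4 = True.
Branch on u1: set u1 = True.
The clause (¬u2) is unit, so u2 = False.
But (u2) is also a unit clause — contradiction.
Undo u1 and try u1 = False.
The clause (u3) is unit, so u3 = True.
The clause (u5) is unit, so u5 = True.
But (¬u5) is also a unit clause — contradiction.
Both values of u1 lead to a conflict.
Both values of u4 lead to a conflict.

UNSATISFIABLE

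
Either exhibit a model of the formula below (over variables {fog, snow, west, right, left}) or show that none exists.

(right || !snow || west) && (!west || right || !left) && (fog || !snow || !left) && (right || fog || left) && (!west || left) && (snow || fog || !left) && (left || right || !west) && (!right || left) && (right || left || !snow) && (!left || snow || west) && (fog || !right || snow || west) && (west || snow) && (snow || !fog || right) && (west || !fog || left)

Suppose west = true.
(left) alone gives left = true.
(right) alone gives right = true.
Suppose fog = true.
Every clause is now satisfied; snow is unconstrained.

fog ↦ true,  snow ↦ true,  west ↦ true,  right ↦ true,  left ↦ true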